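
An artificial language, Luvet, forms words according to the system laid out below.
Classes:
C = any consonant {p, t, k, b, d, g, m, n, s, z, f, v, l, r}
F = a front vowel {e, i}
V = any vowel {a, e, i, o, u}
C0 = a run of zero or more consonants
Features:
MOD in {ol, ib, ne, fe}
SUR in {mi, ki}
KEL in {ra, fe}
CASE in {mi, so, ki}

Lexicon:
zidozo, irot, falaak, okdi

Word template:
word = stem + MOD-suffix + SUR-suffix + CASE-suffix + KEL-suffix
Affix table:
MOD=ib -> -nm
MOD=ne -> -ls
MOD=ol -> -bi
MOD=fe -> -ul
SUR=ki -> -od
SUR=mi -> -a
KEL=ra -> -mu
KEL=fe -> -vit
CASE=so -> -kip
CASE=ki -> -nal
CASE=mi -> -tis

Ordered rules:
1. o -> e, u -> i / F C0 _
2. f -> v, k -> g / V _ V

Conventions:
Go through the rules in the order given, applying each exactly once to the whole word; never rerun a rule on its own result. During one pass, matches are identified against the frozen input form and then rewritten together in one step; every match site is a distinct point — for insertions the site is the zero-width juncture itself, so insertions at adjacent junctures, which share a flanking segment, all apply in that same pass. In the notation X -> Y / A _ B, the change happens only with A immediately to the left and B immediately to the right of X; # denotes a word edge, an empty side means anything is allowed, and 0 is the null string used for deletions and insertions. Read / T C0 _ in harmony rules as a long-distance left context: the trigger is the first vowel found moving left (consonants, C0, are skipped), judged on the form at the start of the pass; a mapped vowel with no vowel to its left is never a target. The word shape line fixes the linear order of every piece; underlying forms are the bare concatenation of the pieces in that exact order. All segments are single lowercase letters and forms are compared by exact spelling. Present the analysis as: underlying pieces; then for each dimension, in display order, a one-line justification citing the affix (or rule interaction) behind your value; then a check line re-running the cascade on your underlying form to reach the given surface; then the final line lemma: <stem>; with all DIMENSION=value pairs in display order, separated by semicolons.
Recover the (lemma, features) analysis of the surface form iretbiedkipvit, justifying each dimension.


underlying: irot-bi-od-kip-vit
MOD=ol - signalled by the affix -bi
SUR=ki - signalled by the affix -od
KEL=fe - signalled by the affix -vit
CASE=so - signalled by the affix -kip
check: irotbiodkipvit -> iretbiedkipvit -> iretbiedkipvit
lemma: irot; MOD=ol; SUR=ki; KEL=fe; CASE=so


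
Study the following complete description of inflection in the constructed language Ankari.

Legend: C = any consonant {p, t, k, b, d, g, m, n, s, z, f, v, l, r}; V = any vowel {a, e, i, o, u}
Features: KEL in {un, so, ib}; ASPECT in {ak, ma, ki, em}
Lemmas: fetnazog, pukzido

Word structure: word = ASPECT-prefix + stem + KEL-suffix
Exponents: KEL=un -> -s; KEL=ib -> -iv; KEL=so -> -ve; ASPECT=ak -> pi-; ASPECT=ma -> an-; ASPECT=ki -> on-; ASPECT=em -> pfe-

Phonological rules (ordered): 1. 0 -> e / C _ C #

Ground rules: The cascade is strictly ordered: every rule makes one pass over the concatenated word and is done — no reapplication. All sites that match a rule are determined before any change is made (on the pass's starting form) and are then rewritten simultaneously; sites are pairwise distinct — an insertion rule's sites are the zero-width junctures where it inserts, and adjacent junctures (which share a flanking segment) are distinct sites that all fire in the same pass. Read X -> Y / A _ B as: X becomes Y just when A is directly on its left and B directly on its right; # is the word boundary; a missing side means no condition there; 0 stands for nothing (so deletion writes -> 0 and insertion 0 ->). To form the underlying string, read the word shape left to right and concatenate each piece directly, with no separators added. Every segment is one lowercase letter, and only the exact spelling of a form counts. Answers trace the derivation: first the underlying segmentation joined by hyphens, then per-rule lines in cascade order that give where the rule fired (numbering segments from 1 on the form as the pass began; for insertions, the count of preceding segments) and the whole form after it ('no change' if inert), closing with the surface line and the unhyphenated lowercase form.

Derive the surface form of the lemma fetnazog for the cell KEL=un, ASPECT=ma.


underlying: an-fetnazog-s
1. 0 -> e / C _ C #: inserts after position(s) 10: anfetnazoges
surface: anfetnazoges


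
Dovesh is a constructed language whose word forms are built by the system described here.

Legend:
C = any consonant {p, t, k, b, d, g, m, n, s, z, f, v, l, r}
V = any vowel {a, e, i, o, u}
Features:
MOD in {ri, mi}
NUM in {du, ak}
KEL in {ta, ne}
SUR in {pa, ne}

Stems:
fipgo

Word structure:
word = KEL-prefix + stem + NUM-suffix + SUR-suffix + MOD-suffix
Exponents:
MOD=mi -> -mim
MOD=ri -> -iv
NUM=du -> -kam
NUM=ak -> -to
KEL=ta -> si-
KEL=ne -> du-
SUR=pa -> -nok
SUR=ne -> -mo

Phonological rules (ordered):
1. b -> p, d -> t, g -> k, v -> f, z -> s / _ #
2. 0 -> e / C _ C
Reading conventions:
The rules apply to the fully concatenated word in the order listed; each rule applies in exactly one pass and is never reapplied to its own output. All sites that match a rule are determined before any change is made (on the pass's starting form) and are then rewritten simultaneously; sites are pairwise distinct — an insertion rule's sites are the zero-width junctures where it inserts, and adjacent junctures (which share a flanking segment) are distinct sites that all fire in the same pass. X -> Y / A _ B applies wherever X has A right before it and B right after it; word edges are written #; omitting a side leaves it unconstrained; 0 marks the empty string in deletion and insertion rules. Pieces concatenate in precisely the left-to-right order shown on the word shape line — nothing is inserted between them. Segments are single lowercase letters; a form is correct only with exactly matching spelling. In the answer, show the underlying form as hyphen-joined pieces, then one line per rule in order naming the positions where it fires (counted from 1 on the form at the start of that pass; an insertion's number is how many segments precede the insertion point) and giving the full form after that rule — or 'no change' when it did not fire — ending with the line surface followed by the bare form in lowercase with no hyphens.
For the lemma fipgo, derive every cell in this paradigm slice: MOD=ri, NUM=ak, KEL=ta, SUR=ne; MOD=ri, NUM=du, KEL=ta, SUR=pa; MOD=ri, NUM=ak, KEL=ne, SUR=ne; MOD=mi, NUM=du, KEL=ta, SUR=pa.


cell MOD=ri, NUM=ak, KEL=ta, SUR=ne:
underlying: si-fipgo-to-mo-iv
1. b -> p, d -> t, g -> k, v -> f, z -> s / _ #: fires at position(s) 13: sifipgotomoif
2. 0 -> e / C _ C: inserts after position(s) 5: sifipegotomoif
surface: sifipegotomoif

cell MOD=ri, NUM=du, KEL=ta, SUR=pa:
underlying: si-fipgo-kam-nok-iv
1. b -> p, d -> t, g -> k, v -> f, z -> s / _ #: fires at position(s) 15: sifipgokamnokif
2. 0 -> e / C _ C: inserts after position(s) 5, 10: sifipegokamenokif
surface: sifipegokamenokif

cell MOD=ri, NUM=ak, KEL=ne, SUR=ne:
underlying: du-fipgo-to-mo-iv
1. b -> p, d -> t, g -> k, v -> f, z -> s / _ #: fires at position(s) 13: dufipgotomoif
2. 0 -> e / C _ C: inserts after position(s) 5: dufipegotomoif
surface: dufipegotomoif

cell MOD=mi, NUM=du, KEL=ta, SUR=pa:
underlying: si-fipgo-kam-nok-mim
1. b -> p, d -> t, g -> k, v -> f, z -> s / _ #: no change
2. 0 -> e / C _ C: inserts after position(s) 5, 10, 13: sifipegokamenokemim
surface: sifipegokamenokemim


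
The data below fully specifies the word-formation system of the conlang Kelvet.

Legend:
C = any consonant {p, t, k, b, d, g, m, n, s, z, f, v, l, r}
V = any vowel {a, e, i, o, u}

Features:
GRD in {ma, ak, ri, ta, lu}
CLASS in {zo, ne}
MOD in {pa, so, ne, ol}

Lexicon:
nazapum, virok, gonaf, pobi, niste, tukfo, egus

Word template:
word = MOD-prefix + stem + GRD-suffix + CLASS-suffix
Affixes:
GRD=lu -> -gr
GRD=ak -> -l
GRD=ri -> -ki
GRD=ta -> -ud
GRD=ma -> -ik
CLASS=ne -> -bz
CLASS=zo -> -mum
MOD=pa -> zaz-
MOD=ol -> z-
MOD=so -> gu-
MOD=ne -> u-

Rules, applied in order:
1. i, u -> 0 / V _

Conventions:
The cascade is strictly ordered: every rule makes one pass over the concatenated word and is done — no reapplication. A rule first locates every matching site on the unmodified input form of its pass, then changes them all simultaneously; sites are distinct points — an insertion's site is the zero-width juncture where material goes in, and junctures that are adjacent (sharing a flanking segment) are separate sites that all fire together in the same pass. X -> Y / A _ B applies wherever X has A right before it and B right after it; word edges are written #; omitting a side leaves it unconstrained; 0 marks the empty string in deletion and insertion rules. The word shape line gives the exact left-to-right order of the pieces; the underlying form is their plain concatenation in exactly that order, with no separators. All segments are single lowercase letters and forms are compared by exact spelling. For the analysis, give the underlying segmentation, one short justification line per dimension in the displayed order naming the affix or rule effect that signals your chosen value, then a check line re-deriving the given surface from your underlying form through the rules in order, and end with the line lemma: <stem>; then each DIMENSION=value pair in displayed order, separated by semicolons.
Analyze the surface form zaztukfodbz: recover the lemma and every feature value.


underlying: zaz-tukfo-ud-bz
GRD=ta - signalled by the affix -ud
CLASS=ne - signalled by the affix -bz
MOD=pa - signalled by the affix zaz-
check: zaztukfoudbz -> zaztukfodbz
lemma: tukfo; GRD=ta; CLASS=ne; MOD=pa


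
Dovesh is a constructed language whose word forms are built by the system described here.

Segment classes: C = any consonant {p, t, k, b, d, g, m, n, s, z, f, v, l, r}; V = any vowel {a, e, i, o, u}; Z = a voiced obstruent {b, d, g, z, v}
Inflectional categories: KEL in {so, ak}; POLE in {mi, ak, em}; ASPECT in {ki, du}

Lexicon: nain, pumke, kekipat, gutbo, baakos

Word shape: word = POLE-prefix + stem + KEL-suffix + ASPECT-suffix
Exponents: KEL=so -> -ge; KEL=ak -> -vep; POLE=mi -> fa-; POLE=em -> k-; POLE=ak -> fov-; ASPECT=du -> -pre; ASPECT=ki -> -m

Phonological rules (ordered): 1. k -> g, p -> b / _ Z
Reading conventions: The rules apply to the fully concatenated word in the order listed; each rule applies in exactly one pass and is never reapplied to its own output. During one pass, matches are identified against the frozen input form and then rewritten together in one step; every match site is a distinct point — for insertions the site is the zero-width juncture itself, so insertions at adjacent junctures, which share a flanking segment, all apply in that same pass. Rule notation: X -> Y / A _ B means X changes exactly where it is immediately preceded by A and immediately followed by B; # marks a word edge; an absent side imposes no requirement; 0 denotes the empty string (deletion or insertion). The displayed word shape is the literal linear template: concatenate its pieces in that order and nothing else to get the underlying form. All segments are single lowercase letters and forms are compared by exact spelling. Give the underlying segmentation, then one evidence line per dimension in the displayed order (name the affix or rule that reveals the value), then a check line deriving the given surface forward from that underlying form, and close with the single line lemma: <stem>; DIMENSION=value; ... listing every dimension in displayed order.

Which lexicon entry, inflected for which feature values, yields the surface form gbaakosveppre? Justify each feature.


underlying: k-baakos-vep-pre
KEL=ak - signalled by the affix -vep
POLE=em - signalled by the affix k-
ASPECT=du - signalled by the affix -pre
check: kbaakosveppre -> gbaakosveppre
lemma: baakos; KEL=ak; POLE=em; ASPECT=du


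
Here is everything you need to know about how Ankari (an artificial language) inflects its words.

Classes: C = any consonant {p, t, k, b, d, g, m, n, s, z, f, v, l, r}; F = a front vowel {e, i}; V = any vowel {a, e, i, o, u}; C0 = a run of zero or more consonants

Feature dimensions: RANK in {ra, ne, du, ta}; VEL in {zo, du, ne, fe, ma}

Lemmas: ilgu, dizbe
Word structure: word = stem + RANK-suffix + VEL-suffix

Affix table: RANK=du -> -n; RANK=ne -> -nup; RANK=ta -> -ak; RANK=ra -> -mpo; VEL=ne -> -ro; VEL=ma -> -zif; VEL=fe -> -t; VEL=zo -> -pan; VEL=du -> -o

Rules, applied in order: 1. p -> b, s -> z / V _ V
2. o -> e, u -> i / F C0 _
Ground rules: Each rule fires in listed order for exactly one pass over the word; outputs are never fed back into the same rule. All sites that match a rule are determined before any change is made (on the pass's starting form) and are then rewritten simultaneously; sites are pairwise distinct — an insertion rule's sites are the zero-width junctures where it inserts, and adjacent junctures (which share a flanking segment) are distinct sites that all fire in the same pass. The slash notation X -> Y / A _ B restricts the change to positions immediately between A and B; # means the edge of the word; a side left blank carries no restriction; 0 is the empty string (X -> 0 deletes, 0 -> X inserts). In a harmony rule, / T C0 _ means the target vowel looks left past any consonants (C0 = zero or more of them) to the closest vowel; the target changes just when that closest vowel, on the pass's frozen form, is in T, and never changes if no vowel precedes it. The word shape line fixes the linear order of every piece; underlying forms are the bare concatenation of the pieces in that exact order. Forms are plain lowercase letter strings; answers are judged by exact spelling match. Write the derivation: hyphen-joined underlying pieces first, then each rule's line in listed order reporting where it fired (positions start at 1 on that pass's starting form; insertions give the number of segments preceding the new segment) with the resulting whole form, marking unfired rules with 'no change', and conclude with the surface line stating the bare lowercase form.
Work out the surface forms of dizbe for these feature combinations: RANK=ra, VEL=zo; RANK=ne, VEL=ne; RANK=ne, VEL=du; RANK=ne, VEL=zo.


cell RANK=ra, VEL=zo:
underlying: dizbe-mpo-pan
1. p -> b, s -> z / V _ V: fires at position(s) 9: dizbempoban
2. o -> e, u -> i / F C0 _: fires at position(s) 8: dizbempeban
surface: dizbempeban

cell RANK=ne, VEL=ne:
underlying: dizbe-nup-ro
1. p -> b, s -> z / V _ V: no change
2. o -> e, u -> i / F C0 _: fires at position(s) 7: dizbenipro
surface: dizbenipro

cell RANK=ne, VEL=du:
underlying: dizbe-nup-o
1. p -> b, s -> z / V _ V: fires at position(s) 8: dizbenubo
2. o -> e, u -> i / F C0 _: fires at position(s) 7: dizbenibo
surface: dizbenibo

cell RANK=ne, VEL=zo:
underlying: dizbe-nup-pan
1. p -> b, s -> z / V _ V: no change
2. o -> e, u -> i / F C0 _: fires at position(s) 7: dizbenippan
surface: dizbenippan


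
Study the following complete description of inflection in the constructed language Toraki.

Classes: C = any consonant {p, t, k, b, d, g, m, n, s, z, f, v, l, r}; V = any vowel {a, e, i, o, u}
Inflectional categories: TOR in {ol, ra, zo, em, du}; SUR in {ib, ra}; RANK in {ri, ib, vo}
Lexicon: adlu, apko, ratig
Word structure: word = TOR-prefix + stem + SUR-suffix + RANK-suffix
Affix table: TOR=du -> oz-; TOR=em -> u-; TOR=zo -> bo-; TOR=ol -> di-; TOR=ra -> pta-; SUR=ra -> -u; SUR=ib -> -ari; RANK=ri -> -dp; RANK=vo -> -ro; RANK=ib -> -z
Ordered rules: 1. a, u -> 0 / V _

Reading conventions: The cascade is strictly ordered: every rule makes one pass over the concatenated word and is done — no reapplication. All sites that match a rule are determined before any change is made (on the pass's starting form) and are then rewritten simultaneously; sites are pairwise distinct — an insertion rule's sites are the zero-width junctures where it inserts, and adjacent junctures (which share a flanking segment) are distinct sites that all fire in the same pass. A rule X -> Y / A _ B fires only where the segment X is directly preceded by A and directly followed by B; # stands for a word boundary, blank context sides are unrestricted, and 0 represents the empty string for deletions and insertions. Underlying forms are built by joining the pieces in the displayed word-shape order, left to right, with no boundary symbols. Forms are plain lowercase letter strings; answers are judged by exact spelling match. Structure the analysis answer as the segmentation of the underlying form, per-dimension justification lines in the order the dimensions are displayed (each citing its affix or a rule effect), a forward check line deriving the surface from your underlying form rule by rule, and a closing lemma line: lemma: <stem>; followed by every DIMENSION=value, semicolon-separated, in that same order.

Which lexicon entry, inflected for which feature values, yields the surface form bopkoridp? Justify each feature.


underlying: bo-apko-ari-dp
TOR=zo - signalled by the affix bo-
SUR=ib - signalled by the affix -ari
RANK=ri - signalled by the affix -dp
check: boapkoaridp -> bopkoridp
lemma: apko; TOR=zo; SUR=ib; RANK=ri


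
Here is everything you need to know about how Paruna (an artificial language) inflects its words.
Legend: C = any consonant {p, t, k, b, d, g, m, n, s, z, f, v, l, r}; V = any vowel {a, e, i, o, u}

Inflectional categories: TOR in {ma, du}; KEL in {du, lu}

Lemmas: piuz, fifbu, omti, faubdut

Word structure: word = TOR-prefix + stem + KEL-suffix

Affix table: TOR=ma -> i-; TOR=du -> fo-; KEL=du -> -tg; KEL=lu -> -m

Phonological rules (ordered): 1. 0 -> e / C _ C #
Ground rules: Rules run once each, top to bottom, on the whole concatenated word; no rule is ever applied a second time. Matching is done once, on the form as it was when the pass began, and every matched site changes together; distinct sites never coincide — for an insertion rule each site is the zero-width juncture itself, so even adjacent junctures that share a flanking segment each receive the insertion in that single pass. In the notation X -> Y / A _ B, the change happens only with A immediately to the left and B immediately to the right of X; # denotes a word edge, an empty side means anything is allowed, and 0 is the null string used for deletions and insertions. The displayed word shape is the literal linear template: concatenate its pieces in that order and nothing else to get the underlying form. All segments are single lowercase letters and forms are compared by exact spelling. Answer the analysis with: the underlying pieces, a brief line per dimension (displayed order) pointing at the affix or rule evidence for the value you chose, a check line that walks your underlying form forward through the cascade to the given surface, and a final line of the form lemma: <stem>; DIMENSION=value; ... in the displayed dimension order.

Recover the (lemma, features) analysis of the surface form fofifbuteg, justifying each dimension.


underlying: fo-fifbu-tg
TOR=du - signalled by the affix fo-
KEL=du - signalled by the affix -tg
check: fofifbutg -> fofifbuteg
lemma: fifbu; TOR=du; KEL=du


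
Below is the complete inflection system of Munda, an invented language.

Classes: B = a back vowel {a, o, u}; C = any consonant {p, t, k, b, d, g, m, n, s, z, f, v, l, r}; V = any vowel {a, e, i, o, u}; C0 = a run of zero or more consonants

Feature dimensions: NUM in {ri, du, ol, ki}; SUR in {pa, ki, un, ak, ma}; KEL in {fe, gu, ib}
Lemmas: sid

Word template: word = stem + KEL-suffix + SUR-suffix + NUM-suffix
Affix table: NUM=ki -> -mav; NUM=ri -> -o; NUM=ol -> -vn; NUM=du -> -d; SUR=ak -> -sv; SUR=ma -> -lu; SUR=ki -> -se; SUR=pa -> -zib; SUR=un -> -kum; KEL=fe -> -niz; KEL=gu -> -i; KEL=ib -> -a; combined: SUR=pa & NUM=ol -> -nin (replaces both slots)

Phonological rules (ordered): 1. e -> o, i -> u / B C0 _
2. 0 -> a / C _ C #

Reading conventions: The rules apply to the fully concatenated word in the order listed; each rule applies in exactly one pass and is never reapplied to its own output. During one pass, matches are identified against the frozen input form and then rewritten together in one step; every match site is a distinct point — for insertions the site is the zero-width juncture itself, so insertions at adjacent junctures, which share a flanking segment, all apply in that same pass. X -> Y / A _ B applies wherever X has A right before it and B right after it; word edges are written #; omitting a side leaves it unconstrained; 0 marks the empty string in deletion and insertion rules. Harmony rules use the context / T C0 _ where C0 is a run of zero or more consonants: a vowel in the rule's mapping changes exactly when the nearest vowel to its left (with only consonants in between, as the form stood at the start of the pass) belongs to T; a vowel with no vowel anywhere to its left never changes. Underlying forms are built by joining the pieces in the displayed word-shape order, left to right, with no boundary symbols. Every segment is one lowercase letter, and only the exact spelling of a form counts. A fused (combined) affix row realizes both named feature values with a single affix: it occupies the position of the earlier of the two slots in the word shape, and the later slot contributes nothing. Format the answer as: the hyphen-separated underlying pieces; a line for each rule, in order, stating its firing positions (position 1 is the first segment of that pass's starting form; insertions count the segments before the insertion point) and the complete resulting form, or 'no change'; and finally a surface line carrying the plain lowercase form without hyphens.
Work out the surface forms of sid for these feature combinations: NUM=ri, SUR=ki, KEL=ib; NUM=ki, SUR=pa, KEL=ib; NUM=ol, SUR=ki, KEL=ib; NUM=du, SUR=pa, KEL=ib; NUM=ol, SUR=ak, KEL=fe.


cell NUM=ri, SUR=ki, KEL=ib:
underlying: sid-a-se-o
1. e -> o, i -> u / B C0 _: fires at position(s) 6: sidasoo
2. 0 -> a / C _ C #: no change
surface: sidasoo

cell NUM=ki, SUR=pa, KEL=ib:
underlying: sid-a-zib-mav
1. e -> o, i -> u / B C0 _: fires at position(s) 6: sidazubmav
2. 0 -> a / C _ C #: no change
surface: sidazubmav

cell NUM=ol, SUR=ki, KEL=ib:
underlying: sid-a-se-vn
1. e -> o, i -> u / B C0 _: fires at position(s) 6: sidasovn
2. 0 -> a / C _ C #: inserts after position(s) 7: sidasovan
surface: sidasovan

cell NUM=du, SUR=pa, KEL=ib:
underlying: sid-a-zib-d
1. e -> o, i -> u / B C0 _: fires at position(s) 6: sidazubd
2. 0 -> a / C _ C #: inserts after position(s) 7: sidazubad
surface: sidazubad

cell NUM=ol, SUR=ak, KEL=fe:
underlying: sid-niz-sv-vn
1. e -> o, i -> u / B C0 _: no change
2. 0 -> a / C _ C #: inserts after position(s) 9: sidnizsvvan
surface: sidnizsvvan


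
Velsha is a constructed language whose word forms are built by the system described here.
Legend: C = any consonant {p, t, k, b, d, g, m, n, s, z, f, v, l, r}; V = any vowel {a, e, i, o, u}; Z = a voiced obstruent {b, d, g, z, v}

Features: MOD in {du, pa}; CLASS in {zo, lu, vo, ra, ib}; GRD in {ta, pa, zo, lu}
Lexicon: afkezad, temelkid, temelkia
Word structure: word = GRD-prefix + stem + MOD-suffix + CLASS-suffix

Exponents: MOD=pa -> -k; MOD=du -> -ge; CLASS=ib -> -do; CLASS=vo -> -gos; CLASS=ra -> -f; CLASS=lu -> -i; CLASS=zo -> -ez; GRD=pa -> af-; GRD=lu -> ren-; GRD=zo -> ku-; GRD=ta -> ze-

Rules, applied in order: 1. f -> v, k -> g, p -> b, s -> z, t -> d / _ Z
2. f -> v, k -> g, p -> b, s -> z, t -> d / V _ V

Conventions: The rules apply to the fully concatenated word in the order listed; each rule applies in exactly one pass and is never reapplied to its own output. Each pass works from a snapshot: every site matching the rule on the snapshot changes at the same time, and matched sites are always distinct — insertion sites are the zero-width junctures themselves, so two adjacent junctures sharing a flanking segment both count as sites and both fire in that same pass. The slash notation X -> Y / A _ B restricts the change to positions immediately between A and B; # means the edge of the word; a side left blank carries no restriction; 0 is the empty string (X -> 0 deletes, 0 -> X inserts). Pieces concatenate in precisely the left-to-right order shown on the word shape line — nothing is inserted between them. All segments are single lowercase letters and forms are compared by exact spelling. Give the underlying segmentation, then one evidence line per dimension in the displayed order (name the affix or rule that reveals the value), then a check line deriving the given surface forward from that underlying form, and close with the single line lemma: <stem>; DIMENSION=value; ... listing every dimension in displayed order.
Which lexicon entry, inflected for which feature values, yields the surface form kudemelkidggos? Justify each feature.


underlying: ku-temelkid-k-gos
MOD=pa - signalled by the affix -k
CLASS=vo - signalled by the affix -gos
GRD=zo - signalled by the affix ku-
check: kutemelkidkgos -> kutemelkidggos -> kudemelkidggos
lemma: temelkid; MOD=pa; CLASS=vo; GRD=zo


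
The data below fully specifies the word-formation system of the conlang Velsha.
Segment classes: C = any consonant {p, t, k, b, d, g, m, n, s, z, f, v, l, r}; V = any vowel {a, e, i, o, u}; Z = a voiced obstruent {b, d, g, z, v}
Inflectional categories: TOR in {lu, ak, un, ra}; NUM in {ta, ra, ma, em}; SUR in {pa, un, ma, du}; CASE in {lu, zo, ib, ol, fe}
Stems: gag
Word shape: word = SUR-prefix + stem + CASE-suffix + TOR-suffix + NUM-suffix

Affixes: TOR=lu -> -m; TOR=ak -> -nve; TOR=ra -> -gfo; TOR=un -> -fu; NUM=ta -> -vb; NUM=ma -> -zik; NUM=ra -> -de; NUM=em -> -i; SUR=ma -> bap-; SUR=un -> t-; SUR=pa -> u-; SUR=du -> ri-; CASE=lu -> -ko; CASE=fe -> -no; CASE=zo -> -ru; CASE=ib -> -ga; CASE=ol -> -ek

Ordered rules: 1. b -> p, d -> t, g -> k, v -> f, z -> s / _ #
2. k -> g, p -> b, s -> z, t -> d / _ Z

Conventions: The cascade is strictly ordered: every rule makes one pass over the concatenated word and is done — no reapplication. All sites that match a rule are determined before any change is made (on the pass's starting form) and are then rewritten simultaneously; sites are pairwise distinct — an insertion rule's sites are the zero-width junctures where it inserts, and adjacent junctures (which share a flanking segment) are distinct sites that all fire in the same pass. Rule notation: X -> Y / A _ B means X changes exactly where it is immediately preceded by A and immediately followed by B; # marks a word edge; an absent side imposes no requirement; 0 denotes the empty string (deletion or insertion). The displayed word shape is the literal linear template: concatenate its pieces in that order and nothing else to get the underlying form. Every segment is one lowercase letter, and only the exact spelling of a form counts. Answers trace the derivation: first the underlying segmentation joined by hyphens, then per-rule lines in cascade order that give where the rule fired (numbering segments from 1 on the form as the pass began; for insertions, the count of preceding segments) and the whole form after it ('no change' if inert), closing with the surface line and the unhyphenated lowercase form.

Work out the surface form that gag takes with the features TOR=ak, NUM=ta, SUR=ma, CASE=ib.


underlying: bap-gag-ga-nve-vb
1. b -> p, d -> t, g -> k, v -> f, z -> s / _ #: fires at position(s) 13: bapgagganvevp
2. k -> g, p -> b, s -> z, t -> d / _ Z: fires at position(s) 3: babgagganvevp
surface: babgagganvevp


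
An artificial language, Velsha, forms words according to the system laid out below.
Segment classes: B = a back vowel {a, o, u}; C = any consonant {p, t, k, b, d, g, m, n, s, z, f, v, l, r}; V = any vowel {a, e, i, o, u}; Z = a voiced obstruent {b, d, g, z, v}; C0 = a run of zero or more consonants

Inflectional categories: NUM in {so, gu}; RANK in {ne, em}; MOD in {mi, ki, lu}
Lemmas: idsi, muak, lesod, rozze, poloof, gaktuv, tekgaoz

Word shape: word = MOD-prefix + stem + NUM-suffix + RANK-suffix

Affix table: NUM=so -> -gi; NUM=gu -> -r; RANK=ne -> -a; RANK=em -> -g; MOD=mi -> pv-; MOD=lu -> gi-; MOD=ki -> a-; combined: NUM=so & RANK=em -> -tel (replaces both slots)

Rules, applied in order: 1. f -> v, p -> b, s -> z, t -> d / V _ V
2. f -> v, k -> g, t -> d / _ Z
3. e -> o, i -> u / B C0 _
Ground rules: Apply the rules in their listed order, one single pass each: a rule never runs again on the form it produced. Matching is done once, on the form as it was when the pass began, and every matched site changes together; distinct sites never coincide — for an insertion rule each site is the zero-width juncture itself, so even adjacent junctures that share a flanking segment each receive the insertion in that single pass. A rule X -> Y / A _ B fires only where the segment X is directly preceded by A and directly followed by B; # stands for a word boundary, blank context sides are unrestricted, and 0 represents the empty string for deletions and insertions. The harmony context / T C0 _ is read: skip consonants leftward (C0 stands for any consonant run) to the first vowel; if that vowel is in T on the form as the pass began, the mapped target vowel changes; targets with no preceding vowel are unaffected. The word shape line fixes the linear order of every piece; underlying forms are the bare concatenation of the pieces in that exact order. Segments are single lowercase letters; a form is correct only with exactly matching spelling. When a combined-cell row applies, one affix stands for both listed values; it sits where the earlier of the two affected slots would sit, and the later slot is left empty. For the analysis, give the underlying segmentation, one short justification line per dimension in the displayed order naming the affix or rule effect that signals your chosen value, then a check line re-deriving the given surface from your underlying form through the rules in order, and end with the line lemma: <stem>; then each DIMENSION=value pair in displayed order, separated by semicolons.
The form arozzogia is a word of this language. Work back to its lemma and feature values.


underlying: a-rozze-gi-a
NUM=so - signalled by the affix -gi
RANK=ne - signalled by the affix -a
MOD=ki - signalled by the affix a-
check: arozzegia -> arozzegia -> arozzegia -> arozzogia
lemma: rozze; NUM=so; RANK=ne; MOD=ki


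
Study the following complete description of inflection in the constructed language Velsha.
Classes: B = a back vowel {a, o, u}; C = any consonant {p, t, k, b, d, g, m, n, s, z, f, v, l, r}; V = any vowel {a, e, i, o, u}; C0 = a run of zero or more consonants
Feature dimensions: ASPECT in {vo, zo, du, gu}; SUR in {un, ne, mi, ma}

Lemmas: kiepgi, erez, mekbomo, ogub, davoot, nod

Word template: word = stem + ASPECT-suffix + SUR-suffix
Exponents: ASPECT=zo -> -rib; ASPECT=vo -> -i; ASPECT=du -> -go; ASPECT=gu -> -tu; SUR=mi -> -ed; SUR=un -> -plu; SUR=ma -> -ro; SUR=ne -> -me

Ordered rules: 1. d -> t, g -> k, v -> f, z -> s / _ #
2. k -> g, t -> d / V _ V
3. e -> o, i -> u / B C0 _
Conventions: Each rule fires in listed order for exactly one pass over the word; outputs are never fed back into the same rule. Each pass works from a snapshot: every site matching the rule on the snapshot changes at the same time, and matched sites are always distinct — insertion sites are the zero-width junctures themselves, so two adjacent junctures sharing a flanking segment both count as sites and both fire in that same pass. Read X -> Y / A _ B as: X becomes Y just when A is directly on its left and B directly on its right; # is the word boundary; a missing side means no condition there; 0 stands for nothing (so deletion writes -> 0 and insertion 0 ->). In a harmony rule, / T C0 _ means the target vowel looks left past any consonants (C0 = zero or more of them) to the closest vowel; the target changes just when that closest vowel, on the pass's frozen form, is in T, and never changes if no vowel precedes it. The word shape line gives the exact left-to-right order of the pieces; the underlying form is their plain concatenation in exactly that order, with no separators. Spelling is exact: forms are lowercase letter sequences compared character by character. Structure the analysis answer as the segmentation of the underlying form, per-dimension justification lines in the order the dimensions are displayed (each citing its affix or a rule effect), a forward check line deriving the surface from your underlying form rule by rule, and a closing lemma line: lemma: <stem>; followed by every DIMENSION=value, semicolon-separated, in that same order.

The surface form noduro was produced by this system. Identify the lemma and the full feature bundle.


underlying: nod-i-ro
ASPECT=vo - signalled by the affix -i
SUR=ma - signalled by the affix -ro
check: nodiro -> nodiro -> nodiro -> noduro
lemma: nod; ASPECT=vo; SUR=ma


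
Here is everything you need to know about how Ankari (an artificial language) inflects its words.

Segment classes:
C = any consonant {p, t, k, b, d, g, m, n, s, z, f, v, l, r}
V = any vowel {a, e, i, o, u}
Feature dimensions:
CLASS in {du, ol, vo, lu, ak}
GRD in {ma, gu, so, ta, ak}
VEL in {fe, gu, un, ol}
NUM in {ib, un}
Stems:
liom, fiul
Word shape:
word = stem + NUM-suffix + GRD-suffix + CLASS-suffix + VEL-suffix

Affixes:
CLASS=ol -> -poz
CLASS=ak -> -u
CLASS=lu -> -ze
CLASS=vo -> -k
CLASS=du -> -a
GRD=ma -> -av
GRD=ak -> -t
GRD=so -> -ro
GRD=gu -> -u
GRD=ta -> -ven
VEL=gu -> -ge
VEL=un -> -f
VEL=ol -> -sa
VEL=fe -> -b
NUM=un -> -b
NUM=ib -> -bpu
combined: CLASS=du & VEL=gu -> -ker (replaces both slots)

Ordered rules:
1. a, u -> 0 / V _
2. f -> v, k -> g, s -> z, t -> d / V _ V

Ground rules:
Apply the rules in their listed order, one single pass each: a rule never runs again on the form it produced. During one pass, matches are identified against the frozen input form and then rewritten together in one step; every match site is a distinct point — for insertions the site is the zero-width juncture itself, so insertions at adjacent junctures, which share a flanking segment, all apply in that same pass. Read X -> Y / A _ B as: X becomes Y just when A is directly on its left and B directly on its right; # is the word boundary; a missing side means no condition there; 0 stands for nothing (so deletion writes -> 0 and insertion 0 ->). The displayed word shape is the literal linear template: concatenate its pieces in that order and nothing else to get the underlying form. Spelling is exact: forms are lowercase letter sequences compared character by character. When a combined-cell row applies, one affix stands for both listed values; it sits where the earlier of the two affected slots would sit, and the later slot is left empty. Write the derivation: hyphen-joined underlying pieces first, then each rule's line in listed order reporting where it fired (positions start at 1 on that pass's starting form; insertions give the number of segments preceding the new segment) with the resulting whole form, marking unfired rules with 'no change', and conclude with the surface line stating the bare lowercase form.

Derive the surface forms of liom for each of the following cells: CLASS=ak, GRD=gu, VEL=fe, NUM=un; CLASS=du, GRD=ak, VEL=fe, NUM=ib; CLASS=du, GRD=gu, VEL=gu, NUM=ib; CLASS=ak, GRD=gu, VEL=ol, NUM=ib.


cell CLASS=ak, GRD=gu, VEL=fe, NUM=un:
underlying: liom-b-u-u-b
1. a, u -> 0 / V _: fires at position(s) 7: liombub
2. f -> v, k -> g, s -> z, t -> d / V _ V: no change
surface: liombub

cell CLASS=du, GRD=ak, VEL=fe, NUM=ib:
underlying: liom-bpu-t-a-b
1. a, u -> 0 / V _: no change
2. f -> v, k -> g, s -> z, t -> d / V _ V: fires at position(s) 8: liombpudab
surface: liombpudab

cell CLASS=du, GRD=gu, VEL=gu, NUM=ib:
underlying: liom-bpu-u-ker
1. a, u -> 0 / V _: fires at position(s) 8: liombpuker
2. f -> v, k -> g, s -> z, t -> d / V _ V: fires at position(s) 8: liombpuger
surface: liombpuger

cell CLASS=ak, GRD=gu, VEL=ol, NUM=ib:
underlying: liom-bpu-u-u-sa
1. a, u -> 0 / V _: fires at position(s) 8, 9: liombpusa
2. f -> v, k -> g, s -> z, t -> d / V _ V: fires at position(s) 8: liombpuza
surface: liombpuza


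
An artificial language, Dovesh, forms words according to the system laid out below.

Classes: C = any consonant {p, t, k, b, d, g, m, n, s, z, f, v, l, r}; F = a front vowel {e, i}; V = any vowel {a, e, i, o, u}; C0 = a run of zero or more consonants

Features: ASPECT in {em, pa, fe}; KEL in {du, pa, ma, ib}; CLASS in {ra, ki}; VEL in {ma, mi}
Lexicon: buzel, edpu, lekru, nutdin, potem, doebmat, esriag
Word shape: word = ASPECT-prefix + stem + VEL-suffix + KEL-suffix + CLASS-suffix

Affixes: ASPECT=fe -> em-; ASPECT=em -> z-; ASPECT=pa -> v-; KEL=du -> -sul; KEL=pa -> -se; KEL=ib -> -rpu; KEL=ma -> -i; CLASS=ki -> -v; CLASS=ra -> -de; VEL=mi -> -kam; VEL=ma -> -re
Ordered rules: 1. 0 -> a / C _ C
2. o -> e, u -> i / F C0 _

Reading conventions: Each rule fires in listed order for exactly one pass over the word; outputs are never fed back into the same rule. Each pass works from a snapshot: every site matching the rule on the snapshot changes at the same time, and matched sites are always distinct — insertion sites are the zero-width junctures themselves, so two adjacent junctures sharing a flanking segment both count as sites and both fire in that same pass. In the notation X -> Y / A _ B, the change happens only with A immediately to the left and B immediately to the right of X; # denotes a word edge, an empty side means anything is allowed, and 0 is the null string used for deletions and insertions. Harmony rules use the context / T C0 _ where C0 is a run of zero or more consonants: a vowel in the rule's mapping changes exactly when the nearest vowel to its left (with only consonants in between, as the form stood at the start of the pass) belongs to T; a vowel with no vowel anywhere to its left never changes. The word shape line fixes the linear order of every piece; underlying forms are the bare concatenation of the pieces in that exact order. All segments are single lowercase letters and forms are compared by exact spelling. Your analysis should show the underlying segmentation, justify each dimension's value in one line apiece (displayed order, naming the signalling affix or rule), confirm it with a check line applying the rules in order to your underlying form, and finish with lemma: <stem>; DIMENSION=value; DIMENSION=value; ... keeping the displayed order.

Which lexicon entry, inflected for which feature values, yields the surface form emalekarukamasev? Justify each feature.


underlying: em-lekru-kam-se-v
ASPECT=fe - signalled by the affix em-
KEL=pa - signalled by the affix -se
CLASS=ki - signalled by the affix -v
VEL=mi - signalled by the affix -kam
check: emlekrukamsev -> emalekarukamasev -> emalekarukamasev
lemma: lekru; ASPECT=fe; KEL=pa; CLASS=ki; VEL=mi


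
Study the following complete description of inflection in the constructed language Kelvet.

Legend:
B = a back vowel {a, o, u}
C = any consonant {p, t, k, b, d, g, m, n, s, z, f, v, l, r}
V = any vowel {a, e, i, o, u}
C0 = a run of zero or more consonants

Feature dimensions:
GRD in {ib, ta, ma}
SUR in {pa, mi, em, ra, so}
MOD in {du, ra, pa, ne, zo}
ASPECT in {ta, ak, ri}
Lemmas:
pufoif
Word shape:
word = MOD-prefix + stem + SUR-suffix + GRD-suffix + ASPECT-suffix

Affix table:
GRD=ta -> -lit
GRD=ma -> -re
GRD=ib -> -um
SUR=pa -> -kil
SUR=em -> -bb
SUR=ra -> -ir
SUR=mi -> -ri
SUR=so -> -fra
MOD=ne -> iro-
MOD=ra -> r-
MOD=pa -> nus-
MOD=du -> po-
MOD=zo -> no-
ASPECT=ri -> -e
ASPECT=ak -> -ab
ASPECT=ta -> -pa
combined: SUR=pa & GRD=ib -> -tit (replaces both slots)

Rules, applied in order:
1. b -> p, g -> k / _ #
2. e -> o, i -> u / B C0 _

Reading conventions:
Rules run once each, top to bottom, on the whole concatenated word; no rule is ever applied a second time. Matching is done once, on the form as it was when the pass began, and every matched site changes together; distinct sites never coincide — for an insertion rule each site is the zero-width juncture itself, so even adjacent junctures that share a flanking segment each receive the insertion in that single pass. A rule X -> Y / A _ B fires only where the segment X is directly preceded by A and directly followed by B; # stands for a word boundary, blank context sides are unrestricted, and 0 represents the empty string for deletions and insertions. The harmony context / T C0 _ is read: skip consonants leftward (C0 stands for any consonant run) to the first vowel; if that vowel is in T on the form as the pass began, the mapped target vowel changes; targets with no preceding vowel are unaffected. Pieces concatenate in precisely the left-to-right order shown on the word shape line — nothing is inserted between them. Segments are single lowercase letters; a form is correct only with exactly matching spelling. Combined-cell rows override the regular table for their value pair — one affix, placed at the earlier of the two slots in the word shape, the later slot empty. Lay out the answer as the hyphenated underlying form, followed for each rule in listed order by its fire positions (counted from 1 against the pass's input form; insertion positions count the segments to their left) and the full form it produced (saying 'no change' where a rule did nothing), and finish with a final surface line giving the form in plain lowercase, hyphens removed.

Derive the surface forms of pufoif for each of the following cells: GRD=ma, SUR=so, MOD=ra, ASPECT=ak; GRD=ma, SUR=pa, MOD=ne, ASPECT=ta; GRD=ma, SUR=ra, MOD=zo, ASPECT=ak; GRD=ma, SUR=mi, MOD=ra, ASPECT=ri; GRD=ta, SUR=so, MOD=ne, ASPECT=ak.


cell GRD=ma, SUR=so, MOD=ra, ASPECT=ak:
underlying: r-pufoif-fra-re-ab
1. b -> p, g -> k / _ #: fires at position(s) 14: rpufoiffrareap
2. e -> o, i -> u / B C0 _: fires at position(s) 6, 12: rpufouffraroap
surface: rpufouffraroap

cell GRD=ma, SUR=pa, MOD=ne, ASPECT=ta:
underlying: iro-pufoif-kil-re-pa
1. b -> p, g -> k / _ #: no change
2. e -> o, i -> u / B C0 _: fires at position(s) 8: iropufoufkilrepa
surface: iropufoufkilrepa

cell GRD=ma, SUR=ra, MOD=zo, ASPECT=ak:
underlying: no-pufoif-ir-re-ab
1. b -> p, g -> k / _ #: fires at position(s) 14: nopufoifirreap
2. e -> o, i -> u / B C0 _: fires at position(s) 7: nopufoufirreap
surface: nopufoufirreap

cell GRD=ma, SUR=mi, MOD=ra, ASPECT=ri:
underlying: r-pufoif-ri-re-e
1. b -> p, g -> k / _ #: no change
2. e -> o, i -> u / B C0 _: fires at position(s) 6: rpufoufriree
surface: rpufoufriree

cell GRD=ta, SUR=so, MOD=ne, ASPECT=ak:
underlying: iro-pufoif-fra-lit-ab
1. b -> p, g -> k / _ #: fires at position(s) 17: iropufoiffralitap
2. e -> o, i -> u / B C0 _: fires at position(s) 8, 14: iropufouffralutap
surface: iropufouffralutap
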